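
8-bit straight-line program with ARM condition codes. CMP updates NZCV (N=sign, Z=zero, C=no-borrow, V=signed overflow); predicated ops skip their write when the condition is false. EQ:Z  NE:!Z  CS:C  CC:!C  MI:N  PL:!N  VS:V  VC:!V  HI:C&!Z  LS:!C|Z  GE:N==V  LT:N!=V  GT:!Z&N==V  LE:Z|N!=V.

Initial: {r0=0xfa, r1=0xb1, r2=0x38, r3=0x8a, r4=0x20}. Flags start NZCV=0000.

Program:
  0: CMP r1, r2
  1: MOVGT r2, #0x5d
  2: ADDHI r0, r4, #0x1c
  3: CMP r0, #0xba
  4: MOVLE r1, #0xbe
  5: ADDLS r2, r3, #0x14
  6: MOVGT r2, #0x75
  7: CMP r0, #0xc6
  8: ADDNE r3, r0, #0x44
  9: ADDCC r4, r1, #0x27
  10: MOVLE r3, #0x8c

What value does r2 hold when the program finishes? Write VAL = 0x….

0: ✓ CMP  NZCV=0011
1: · MOVGT
2: ✓ ADDHI  r0←0x3c
3: ✓ CMP  NZCV=1001
4: · MOVLE
5: ✓ ADDLS  r2←0x9e
6: ✓ MOVGT  r2←0x75
7: ✓ CMP  NZCV=0000
8: ✓ ADDNE  r3←0x80
9: ✓ ADDCC  r4←0xd8
10: · MOVLE

VAL = 0x75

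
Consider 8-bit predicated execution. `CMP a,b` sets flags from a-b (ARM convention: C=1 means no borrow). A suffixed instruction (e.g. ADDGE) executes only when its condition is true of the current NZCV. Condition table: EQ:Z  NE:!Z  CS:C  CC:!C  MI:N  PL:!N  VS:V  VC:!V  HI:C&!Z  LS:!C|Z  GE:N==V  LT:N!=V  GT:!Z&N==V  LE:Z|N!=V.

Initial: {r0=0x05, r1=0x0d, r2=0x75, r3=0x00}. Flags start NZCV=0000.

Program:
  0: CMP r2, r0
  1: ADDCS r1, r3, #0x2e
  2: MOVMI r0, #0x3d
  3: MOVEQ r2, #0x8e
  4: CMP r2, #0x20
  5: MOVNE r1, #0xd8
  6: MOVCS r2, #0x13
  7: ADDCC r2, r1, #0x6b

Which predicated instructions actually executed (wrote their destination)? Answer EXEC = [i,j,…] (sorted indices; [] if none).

EXEC = [1,5,6]

[0] flags=0010 → (cmp)
[1] flags=0010 CS?T → r1=0x2e
[2] flags=0010 MI?F → skip
[3] flags=0010 EQ?F → skip
[4] flags=0010 → (cmp)
[5] flags=0010 NE?T → r1=0xd8
[6] flags=0010 CS?T → r2=0x13
[7] flags=0010 CC?F → skip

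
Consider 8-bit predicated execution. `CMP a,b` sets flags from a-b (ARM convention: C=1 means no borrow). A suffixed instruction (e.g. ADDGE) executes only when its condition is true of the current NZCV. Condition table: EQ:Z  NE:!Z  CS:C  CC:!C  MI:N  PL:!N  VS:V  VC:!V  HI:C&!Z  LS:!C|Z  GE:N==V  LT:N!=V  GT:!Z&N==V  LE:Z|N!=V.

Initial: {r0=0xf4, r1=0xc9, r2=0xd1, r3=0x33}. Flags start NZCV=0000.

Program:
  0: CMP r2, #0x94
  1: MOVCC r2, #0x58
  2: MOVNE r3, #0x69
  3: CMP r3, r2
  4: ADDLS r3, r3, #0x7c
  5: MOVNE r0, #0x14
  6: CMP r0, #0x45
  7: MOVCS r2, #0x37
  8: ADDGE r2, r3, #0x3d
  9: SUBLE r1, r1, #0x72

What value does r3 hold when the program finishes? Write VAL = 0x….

VAL = 0xe5

0: ✓ CMP  NZCV=0010
1: · MOVCC
2: ✓ MOVNE  r3←0x69
3: ✓ CMP  NZCV=1001
4: ✓ ADDLS  r3←0xe5
5: ✓ MOVNE  r0←0x14
6: ✓ CMP  NZCV=1000
7: · MOVCS
8: · ADDGE
9: ✓ SUBLE  r1←0x57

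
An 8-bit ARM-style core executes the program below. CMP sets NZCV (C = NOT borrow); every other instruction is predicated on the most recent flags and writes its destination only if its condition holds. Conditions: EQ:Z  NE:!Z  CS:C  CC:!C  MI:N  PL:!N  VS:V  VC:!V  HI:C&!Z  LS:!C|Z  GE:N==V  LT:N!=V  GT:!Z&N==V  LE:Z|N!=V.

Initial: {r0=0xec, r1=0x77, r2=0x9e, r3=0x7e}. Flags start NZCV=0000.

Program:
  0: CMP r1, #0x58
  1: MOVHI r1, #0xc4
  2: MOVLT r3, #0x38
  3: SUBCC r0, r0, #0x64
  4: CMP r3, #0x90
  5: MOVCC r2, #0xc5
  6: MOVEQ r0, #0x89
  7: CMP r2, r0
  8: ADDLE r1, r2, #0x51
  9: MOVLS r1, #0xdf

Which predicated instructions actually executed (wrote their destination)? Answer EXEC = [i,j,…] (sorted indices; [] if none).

0: ✓ CMP  NZCV=0010
1: ✓ MOVHI  r1←0xc4
2: · MOVLT
3: · SUBCC
4: ✓ CMP  NZCV=1001
5: ✓ MOVCC  r2←0xc5
6: · MOVEQ
7: ✓ CMP  NZCV=1000
8: ✓ ADDLE  r1←0x16
9: ✓ MOVLS  r1←0xdf

EXEC = [1,5,8,9]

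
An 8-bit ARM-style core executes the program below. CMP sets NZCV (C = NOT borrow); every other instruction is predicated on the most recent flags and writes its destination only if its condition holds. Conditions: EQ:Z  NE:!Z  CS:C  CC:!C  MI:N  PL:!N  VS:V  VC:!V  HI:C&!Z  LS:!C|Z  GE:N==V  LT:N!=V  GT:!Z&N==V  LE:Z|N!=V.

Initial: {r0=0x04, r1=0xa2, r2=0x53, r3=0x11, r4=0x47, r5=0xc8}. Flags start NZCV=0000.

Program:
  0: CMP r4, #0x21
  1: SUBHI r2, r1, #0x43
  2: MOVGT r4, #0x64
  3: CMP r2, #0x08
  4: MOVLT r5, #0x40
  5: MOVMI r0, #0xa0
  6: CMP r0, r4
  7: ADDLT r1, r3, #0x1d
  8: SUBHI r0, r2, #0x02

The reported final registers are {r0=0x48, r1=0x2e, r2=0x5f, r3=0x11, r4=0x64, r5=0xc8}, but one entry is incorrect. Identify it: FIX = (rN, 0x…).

FIX = (r0, 0x04)

0: ✓ CMP  NZCV=0010
1: ✓ SUBHI  r2←0x5f
2: ✓ MOVGT  r4←0x64
3: ✓ CMP  NZCV=0010
4: · MOVLT
5: · MOVMI
6: ✓ CMP  NZCV=1000
7: ✓ ADDLT  r1←0x2e
8: · SUBHI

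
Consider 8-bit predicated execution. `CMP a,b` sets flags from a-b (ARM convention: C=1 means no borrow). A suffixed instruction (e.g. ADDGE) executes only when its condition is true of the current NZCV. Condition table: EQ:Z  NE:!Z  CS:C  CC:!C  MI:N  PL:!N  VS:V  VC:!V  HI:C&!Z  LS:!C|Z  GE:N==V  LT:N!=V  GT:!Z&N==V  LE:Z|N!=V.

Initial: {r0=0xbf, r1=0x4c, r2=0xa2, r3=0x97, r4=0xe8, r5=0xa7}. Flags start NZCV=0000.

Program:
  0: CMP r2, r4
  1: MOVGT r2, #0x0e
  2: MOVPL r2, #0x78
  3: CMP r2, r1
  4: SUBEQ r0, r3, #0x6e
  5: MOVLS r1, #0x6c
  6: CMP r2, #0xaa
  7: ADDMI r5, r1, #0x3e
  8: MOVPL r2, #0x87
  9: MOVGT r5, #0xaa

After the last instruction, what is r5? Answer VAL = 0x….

VAL = 0x8a

0: ✓ CMP  NZCV=1000
1: · MOVGT
2: · MOVPL
3: ✓ CMP  NZCV=0011
4: · SUBEQ
5: · MOVLS
6: ✓ CMP  NZCV=1000
7: ✓ ADDMI  r5←0x8a
8: · MOVPL
9: · MOVGT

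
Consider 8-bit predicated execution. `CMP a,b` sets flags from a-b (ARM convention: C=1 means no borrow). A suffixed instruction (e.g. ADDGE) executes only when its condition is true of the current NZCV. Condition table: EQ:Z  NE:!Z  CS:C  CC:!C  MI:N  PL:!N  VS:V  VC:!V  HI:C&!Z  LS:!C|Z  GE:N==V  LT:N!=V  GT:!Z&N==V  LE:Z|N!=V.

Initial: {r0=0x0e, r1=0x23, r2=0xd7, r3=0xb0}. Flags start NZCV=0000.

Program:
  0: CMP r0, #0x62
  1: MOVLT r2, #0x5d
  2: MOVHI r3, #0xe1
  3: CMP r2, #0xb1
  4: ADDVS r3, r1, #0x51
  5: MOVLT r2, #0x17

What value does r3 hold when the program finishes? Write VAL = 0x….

[0] flags=1000 → (cmp)
[1] flags=1000 LT?T → r2=0x5d
[2] flags=1000 HI?F → skip
[3] flags=1001 → (cmp)
[4] flags=1001 VS?T → r3=0x74
[5] flags=1001 LT?F → skip

VAL = 0x74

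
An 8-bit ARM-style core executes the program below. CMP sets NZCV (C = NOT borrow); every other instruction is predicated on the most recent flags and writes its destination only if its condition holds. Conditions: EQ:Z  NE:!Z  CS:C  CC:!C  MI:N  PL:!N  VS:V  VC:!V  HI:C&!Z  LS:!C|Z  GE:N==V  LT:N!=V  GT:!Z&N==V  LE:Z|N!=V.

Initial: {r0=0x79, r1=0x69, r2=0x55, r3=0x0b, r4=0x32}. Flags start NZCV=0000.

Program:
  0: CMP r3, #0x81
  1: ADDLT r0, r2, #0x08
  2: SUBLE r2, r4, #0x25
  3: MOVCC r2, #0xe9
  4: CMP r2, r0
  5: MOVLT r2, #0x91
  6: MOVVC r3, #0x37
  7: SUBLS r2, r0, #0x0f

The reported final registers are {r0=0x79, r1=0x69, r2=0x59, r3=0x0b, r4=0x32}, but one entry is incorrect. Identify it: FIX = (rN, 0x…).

FIX = (r2, 0x91)

[0] flags=1001 → (cmp)
[1] flags=1001 LT?F → skip
[2] flags=1001 LE?F → skip
[3] flags=1001 CC?T → r2=0xe9
[4] flags=0011 → (cmp)
[5] flags=0011 LT?T → r2=0x91
[6] flags=0011 VC?F → skip
[7] flags=0011 LS?F → skip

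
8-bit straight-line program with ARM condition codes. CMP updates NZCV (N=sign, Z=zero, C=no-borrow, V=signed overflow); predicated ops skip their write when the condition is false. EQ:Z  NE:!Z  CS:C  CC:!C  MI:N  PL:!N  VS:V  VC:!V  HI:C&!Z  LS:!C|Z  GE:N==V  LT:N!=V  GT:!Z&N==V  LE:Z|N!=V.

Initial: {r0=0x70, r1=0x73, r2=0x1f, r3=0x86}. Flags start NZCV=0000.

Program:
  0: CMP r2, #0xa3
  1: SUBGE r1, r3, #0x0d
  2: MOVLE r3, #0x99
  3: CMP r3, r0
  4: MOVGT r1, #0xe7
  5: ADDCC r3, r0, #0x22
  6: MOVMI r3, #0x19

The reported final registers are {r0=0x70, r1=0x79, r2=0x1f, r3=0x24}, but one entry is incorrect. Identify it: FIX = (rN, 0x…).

0: ✓ CMP  NZCV=0000
1: ✓ SUBGE  r1←0x79
2: · MOVLE
3: ✓ CMP  NZCV=0011
4: · MOVGT
5: · ADDCC
6: · MOVMI

FIX = (r3, 0x86)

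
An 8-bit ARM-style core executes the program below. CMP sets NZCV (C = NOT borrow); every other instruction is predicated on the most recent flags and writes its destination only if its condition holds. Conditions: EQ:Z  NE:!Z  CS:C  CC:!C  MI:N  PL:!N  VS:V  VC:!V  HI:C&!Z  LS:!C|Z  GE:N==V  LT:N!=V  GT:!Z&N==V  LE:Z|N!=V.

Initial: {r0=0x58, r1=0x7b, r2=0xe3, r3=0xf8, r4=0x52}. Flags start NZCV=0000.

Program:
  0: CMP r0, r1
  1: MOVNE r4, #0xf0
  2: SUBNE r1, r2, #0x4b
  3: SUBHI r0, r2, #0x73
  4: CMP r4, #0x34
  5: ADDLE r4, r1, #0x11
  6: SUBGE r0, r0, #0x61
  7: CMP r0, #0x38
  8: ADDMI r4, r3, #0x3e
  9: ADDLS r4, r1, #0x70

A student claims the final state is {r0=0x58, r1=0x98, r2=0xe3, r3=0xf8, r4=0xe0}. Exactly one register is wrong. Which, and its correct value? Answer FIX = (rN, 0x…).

FIX = (r4, 0xa9)

0: ✓ CMP  NZCV=1000
1: ✓ MOVNE  r4←0xf0
2: ✓ SUBNE  r1←0x98
3: · SUBHI
4: ✓ CMP  NZCV=1010
5: ✓ ADDLE  r4←0xa9
6: · SUBGE
7: ✓ CMP  NZCV=0010
8: · ADDMI
9: · ADDLS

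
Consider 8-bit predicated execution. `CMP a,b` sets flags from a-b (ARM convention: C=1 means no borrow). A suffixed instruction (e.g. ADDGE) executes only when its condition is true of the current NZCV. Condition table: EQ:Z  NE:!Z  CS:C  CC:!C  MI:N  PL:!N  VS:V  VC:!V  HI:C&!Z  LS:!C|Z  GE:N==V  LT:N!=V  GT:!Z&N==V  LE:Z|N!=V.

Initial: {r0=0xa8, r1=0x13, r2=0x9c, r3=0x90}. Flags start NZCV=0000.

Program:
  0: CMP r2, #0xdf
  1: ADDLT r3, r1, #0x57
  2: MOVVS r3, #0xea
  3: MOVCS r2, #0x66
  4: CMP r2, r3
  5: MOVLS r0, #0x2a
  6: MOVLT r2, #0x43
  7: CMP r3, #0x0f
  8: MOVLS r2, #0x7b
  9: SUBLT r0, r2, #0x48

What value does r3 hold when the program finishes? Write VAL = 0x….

0: ✓ CMP  NZCV=1000
1: ✓ ADDLT  r3←0x6a
2: · MOVVS
3: · MOVCS
4: ✓ CMP  NZCV=0011
5: · MOVLS
6: ✓ MOVLT  r2←0x43
7: ✓ CMP  NZCV=0010
8: · MOVLS
9: · SUBLT

VAL = 0x6a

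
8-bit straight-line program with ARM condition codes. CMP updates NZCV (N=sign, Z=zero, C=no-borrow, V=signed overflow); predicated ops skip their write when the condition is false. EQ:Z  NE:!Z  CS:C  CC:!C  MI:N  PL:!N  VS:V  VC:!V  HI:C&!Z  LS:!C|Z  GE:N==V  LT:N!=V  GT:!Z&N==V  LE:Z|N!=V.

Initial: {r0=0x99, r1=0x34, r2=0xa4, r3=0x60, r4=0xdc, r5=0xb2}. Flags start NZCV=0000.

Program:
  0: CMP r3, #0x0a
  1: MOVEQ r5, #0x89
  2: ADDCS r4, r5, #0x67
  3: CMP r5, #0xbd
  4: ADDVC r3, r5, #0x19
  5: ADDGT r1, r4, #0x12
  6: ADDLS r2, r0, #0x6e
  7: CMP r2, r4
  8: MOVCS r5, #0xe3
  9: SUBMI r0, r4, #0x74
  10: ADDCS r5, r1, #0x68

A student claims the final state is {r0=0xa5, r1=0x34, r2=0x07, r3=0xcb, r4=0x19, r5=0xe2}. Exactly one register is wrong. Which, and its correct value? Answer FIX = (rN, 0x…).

0: ✓ CMP  NZCV=0010
1: · MOVEQ
2: ✓ ADDCS  r4←0x19
3: ✓ CMP  NZCV=1000
4: ✓ ADDVC  r3←0xcb
5: · ADDGT
6: ✓ ADDLS  r2←0x07
7: ✓ CMP  NZCV=1000
8: · MOVCS
9: ✓ SUBMI  r0←0xa5
10: · ADDCS

FIX = (r5, 0xb2)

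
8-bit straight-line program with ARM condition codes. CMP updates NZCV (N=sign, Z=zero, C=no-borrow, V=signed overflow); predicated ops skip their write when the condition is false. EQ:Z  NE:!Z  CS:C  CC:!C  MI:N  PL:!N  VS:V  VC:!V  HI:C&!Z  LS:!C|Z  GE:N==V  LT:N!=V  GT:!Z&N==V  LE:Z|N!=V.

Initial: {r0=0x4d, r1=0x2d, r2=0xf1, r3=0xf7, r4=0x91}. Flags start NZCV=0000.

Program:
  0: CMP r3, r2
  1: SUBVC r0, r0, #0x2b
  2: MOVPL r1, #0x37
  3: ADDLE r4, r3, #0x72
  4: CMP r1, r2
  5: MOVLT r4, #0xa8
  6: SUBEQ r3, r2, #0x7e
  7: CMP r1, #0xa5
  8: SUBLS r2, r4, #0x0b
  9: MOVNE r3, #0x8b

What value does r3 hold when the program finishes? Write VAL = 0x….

VAL = 0x8b

0: ✓ CMP  NZCV=0010
1: ✓ SUBVC  r0←0x22
2: ✓ MOVPL  r1←0x37
3: · ADDLE
4: ✓ CMP  NZCV=0000
5: · MOVLT
6: · SUBEQ
7: ✓ CMP  NZCV=1001
8: ✓ SUBLS  r2←0x86
9: ✓ MOVNE  r3←0x8b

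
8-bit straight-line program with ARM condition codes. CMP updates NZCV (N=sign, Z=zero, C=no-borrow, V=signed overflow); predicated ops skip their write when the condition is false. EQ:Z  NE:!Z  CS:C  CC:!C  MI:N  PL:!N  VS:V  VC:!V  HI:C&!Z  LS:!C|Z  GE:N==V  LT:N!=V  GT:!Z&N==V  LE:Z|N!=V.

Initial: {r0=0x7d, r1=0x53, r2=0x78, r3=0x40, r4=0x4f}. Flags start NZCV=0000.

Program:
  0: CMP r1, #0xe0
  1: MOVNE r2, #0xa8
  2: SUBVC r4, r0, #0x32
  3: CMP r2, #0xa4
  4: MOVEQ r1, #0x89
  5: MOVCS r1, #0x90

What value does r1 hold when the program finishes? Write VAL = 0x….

VAL = 0x90

0: ✓ CMP  NZCV=0000
1: ✓ MOVNE  r2←0xa8
2: ✓ SUBVC  r4←0x4b
3: ✓ CMP  NZCV=0010
4: · MOVEQ
5: ✓ MOVCS  r1←0x90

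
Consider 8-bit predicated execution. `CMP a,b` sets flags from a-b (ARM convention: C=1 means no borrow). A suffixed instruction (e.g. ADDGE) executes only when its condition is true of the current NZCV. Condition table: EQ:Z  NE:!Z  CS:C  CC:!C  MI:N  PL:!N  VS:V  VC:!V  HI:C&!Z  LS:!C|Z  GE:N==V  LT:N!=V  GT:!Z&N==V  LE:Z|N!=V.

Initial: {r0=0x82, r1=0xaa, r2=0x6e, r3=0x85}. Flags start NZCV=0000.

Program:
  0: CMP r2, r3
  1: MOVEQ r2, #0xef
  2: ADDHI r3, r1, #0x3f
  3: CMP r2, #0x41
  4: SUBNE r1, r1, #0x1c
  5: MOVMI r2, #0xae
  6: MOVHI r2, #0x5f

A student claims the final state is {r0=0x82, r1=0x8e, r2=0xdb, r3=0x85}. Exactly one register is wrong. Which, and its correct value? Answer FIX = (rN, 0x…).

FIX = (r2, 0x5f)

0: ✓ CMP  NZCV=1001
1: · MOVEQ
2: · ADDHI
3: ✓ CMP  NZCV=0010
4: ✓ SUBNE  r1←0x8e
5: · MOVMI
6: ✓ MOVHI  r2←0x5f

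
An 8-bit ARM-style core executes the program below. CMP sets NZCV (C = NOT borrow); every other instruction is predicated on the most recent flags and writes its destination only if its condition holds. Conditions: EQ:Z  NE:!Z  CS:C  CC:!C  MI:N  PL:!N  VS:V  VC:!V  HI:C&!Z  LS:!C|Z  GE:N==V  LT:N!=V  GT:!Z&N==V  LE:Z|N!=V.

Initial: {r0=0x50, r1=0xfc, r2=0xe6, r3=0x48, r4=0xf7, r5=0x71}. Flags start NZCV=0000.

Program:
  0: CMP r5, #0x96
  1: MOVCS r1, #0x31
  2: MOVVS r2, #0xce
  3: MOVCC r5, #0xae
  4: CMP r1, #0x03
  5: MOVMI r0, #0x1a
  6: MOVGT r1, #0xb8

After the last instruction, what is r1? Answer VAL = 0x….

[0] flags=1001 → (cmp)
[1] flags=1001 CS?F → skip
[2] flags=1001 VS?T → r2=0xce
[3] flags=1001 CC?T → r5=0xae
[4] flags=1010 → (cmp)
[5] flags=1010 MI?T → r0=0x1a
[6] flags=1010 GT?F → skip

VAL = 0xfc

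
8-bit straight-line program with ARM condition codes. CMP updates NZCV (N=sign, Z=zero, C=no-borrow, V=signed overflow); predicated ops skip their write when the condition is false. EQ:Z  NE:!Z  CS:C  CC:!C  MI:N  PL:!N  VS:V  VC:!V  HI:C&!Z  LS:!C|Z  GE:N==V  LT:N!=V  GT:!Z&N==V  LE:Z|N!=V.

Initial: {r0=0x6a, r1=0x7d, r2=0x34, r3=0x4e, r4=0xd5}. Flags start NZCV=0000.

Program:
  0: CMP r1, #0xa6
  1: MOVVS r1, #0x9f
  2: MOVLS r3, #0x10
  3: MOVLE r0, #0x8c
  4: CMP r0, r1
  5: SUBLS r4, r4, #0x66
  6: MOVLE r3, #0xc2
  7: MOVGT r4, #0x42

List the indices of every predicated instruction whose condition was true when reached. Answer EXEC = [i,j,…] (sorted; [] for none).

EXEC = [1,2,5,7]

[0] flags=1001 → (cmp)
[1] flags=1001 VS?T → r1=0x9f
[2] flags=1001 LS?T → r3=0x10
[3] flags=1001 LE?F → skip
[4] flags=1001 → (cmp)
[5] flags=1001 LS?T → r4=0x6f
[6] flags=1001 LE?F → skip
[7] flags=1001 GT?T → r4=0x42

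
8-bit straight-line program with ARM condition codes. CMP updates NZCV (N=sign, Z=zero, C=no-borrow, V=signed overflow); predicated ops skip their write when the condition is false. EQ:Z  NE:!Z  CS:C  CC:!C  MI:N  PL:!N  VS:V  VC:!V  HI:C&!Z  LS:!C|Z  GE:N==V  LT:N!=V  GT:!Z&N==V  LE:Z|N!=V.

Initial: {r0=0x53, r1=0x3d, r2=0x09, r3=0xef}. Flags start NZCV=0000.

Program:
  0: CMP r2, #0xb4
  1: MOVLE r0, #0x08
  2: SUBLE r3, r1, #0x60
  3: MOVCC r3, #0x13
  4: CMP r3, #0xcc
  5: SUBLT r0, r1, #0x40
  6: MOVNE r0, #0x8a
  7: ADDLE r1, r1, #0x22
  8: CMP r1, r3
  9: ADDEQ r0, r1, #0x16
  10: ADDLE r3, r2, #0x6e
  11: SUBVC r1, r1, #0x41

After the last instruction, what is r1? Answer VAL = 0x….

0: ✓ CMP  NZCV=0000
1: · MOVLE
2: · SUBLE
3: ✓ MOVCC  r3←0x13
4: ✓ CMP  NZCV=0000
5: · SUBLT
6: ✓ MOVNE  r0←0x8a
7: · ADDLE
8: ✓ CMP  NZCV=0010
9: · ADDEQ
10: · ADDLE
11: ✓ SUBVC  r1←0xfc

VAL = 0xfc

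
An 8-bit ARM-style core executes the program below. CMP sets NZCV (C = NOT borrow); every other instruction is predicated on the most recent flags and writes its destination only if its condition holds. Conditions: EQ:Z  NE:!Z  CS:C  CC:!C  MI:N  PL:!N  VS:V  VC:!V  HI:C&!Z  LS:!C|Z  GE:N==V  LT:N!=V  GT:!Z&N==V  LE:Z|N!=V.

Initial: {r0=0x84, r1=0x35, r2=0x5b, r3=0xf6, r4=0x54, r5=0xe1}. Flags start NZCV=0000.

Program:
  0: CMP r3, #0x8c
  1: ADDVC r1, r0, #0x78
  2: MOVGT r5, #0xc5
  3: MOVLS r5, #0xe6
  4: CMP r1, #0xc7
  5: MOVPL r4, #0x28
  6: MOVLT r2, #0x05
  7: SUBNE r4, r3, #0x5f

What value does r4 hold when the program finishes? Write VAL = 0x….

[0] flags=0010 → (cmp)
[1] flags=0010 VC?T → r1=0xfc
[2] flags=0010 GT?T → r5=0xc5
[3] flags=0010 LS?F → skip
[4] flags=0010 → (cmp)
[5] flags=0010 PL?T → r4=0x28
[6] flags=0010 LT?F → skip
[7] flags=0010 NE?T → r4=0x97

VAL = 0x97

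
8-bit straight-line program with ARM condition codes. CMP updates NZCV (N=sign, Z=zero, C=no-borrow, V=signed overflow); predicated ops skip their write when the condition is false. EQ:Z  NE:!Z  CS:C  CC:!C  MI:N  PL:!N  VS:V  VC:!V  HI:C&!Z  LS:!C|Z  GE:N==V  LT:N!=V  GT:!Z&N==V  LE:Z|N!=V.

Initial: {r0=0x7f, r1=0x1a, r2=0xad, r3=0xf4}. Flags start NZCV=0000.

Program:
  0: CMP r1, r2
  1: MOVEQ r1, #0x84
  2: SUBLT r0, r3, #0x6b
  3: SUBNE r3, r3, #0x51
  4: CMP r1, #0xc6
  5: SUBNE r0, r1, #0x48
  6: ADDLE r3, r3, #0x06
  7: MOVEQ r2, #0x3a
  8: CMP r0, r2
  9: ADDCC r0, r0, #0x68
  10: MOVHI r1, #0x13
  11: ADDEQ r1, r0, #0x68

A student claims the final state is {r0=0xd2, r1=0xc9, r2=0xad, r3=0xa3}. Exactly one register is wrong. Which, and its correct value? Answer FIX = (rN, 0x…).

FIX = (r1, 0x13)

0: ✓ CMP  NZCV=0000
1: · MOVEQ
2: · SUBLT
3: ✓ SUBNE  r3←0xa3
4: ✓ CMP  NZCV=0000
5: ✓ SUBNE  r0←0xd2
6: · ADDLE
7: · MOVEQ
8: ✓ CMP  NZCV=0010
9: · ADDCC
10: ✓ MOVHI  r1←0x13
11: · ADDEQ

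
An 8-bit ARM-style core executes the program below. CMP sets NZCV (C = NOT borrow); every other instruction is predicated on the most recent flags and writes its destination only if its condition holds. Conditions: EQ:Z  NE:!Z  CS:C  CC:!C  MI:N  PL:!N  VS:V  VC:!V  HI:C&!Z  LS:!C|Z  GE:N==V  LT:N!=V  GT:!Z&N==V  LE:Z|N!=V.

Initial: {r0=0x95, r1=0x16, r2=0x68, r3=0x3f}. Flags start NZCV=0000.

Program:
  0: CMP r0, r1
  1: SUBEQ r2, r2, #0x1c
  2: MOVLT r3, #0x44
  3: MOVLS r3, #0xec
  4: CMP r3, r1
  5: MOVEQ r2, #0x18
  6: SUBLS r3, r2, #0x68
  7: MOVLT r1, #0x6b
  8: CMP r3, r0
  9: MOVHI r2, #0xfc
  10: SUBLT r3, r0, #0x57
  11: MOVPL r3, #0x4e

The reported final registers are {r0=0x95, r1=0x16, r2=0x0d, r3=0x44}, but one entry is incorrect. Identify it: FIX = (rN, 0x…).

[0] flags=0011 → (cmp)
[1] flags=0011 EQ?F → skip
[2] flags=0011 LT?T → r3=0x44
[3] flags=0011 LS?F → skip
[4] flags=0010 → (cmp)
[5] flags=0010 EQ?F → skip
[6] flags=0010 LS?F → skip
[7] flags=0010 LT?F → skip
[8] flags=1001 → (cmp)
[9] flags=1001 HI?F → skip
[10] flags=1001 LT?F → skip
[11] flags=1001 PL?F → skip

FIX = (r2, 0x68)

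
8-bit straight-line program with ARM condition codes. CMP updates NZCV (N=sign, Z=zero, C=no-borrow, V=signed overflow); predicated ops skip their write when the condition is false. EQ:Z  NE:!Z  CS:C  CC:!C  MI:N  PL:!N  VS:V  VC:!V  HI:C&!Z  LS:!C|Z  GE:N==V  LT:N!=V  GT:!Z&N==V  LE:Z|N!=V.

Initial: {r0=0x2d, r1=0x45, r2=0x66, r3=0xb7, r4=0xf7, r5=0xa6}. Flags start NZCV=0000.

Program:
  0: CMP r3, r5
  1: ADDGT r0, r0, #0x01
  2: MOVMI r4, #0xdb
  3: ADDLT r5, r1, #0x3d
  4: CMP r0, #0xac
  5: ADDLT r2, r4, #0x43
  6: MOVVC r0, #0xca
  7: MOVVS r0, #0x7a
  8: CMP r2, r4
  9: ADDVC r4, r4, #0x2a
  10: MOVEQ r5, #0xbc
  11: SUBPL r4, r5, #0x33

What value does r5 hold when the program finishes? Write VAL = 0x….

VAL = 0xa6

0: ✓ CMP  NZCV=0010
1: ✓ ADDGT  r0←0x2e
2: · MOVMI
3: · ADDLT
4: ✓ CMP  NZCV=1001
5: · ADDLT
6: · MOVVC
7: ✓ MOVVS  r0←0x7a
8: ✓ CMP  NZCV=0000
9: ✓ ADDVC  r4←0x21
10: · MOVEQ
11: ✓ SUBPL  r4←0x73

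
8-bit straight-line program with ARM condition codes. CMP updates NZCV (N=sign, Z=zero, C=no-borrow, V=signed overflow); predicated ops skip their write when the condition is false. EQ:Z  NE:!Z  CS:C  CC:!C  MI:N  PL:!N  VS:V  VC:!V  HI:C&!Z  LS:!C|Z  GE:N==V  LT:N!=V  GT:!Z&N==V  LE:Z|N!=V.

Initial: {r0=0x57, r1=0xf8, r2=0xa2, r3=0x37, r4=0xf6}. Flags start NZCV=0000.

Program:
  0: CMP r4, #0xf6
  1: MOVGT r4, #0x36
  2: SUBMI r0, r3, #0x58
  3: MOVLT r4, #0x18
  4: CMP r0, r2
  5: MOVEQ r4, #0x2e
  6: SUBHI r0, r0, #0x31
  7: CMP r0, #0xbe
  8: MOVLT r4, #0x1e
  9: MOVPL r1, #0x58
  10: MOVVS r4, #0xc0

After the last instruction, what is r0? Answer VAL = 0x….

VAL = 0x57

[0] flags=0110 → (cmp)
[1] flags=0110 GT?F → skip
[2] flags=0110 MI?F → skip
[3] flags=0110 LT?F → skip
[4] flags=1001 → (cmp)
[5] flags=1001 EQ?F → skip
[6] flags=1001 HI?F → skip
[7] flags=1001 → (cmp)
[8] flags=1001 LT?F → skip
[9] flags=1001 PL?F → skip
[10] flags=1001 VS?T → r4=0xc0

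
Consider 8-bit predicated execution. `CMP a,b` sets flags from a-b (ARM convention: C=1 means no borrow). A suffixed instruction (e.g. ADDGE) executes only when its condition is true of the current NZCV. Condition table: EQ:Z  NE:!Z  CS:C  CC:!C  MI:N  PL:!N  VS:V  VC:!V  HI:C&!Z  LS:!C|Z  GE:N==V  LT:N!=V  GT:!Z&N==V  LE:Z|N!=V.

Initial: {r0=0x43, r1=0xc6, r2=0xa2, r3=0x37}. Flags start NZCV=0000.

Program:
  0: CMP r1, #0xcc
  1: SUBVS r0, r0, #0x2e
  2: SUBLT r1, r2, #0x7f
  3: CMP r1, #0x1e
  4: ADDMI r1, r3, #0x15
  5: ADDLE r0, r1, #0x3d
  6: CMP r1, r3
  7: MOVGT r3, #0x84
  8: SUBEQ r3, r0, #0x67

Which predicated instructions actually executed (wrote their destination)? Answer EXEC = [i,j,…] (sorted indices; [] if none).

0: ✓ CMP  NZCV=1000
1: · SUBVS
2: ✓ SUBLT  r1←0x23
3: ✓ CMP  NZCV=0010
4: · ADDMI
5: · ADDLE
6: ✓ CMP  NZCV=1000
7: · MOVGT
8: · SUBEQ

EXEC = [2]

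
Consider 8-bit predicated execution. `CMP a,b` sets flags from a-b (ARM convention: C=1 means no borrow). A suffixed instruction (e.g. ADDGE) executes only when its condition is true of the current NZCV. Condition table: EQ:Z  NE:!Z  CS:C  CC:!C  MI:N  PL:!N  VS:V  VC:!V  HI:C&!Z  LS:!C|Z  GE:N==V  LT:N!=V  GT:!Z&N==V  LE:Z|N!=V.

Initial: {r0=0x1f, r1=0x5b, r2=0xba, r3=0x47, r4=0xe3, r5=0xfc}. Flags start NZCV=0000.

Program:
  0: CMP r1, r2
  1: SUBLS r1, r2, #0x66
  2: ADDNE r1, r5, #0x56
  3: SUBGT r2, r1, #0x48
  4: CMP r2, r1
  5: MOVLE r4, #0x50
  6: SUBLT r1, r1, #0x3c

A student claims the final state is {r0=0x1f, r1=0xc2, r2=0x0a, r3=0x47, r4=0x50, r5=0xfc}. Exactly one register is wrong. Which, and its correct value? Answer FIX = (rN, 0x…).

[0] flags=1001 → (cmp)
[1] flags=1001 LS?T → r1=0x54
[2] flags=1001 NE?T → r1=0x52
[3] flags=1001 GT?T → r2=0x0a
[4] flags=1000 → (cmp)
[5] flags=1000 LE?T → r4=0x50
[6] flags=1000 LT?T → r1=0x16

FIX = (r1, 0x16)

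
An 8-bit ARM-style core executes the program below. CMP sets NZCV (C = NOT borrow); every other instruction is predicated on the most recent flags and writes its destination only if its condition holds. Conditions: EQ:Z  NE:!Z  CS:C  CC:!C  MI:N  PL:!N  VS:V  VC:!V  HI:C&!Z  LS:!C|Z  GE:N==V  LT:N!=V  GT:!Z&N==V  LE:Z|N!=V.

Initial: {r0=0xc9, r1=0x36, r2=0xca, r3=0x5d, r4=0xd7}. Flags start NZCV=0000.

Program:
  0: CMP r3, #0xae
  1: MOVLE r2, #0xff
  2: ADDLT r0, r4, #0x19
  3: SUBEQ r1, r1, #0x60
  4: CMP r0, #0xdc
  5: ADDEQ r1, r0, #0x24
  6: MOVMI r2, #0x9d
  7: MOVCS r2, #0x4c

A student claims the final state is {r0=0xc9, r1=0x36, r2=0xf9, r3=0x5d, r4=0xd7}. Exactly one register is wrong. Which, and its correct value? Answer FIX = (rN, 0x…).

[0] flags=1001 → (cmp)
[1] flags=1001 LE?F → skip
[2] flags=1001 LT?F → skip
[3] flags=1001 EQ?F → skip
[4] flags=1000 → (cmp)
[5] flags=1000 EQ?F → skip
[6] flags=1000 MI?T → r2=0x9d
[7] flags=1000 CS?F → skip

FIX = (r2, 0x9d)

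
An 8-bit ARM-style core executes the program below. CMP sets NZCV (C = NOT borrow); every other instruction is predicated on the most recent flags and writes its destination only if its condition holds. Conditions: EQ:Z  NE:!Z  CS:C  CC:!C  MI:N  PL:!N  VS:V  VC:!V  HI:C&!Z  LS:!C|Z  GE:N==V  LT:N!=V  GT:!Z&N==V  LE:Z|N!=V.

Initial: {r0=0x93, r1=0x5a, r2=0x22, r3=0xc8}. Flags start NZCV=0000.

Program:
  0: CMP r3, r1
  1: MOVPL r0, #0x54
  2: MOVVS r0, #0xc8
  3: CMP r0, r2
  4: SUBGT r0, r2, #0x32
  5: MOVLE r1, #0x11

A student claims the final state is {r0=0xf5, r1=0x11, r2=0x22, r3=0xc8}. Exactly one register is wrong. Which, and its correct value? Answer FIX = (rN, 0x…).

[0] flags=0011 → (cmp)
[1] flags=0011 PL?T → r0=0x54
[2] flags=0011 VS?T → r0=0xc8
[3] flags=1010 → (cmp)
[4] flags=1010 GT?F → skip
[5] flags=1010 LE?T → r1=0x11

FIX = (r0, 0xc8)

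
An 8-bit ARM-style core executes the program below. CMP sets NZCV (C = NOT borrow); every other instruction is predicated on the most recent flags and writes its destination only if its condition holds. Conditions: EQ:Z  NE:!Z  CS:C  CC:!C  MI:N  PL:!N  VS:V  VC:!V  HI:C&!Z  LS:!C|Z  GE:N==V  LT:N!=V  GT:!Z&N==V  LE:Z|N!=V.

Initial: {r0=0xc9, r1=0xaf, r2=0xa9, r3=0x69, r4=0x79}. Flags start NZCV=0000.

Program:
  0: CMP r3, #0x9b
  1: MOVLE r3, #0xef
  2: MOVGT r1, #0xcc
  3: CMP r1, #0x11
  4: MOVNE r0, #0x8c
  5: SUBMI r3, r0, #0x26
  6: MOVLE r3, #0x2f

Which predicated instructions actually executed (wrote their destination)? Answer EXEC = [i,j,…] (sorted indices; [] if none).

EXEC = [2,4,5,6]

0: ✓ CMP  NZCV=1001
1: · MOVLE
2: ✓ MOVGT  r1←0xcc
3: ✓ CMP  NZCV=1010
4: ✓ MOVNE  r0←0x8c
5: ✓ SUBMI  r3←0x66
6: ✓ MOVLE  r3←0x2f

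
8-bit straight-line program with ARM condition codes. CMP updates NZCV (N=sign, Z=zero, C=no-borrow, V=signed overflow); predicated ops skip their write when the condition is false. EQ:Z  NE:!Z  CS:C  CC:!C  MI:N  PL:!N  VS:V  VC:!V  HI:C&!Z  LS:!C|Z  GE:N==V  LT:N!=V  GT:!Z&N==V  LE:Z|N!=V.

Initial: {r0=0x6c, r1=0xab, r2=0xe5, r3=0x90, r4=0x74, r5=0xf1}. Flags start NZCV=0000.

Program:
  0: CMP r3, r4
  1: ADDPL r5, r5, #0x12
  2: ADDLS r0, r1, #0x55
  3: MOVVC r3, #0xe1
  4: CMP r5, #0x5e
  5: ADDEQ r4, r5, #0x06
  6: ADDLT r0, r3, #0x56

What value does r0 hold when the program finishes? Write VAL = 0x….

[0] flags=0011 → (cmp)
[1] flags=0011 PL?T → r5=0x03
[2] flags=0011 LS?F → skip
[3] flags=0011 VC?F → skip
[4] flags=1000 → (cmp)
[5] flags=1000 EQ?F → skip
[6] flags=1000 LT?T → r0=0xe6

VAL = 0xe6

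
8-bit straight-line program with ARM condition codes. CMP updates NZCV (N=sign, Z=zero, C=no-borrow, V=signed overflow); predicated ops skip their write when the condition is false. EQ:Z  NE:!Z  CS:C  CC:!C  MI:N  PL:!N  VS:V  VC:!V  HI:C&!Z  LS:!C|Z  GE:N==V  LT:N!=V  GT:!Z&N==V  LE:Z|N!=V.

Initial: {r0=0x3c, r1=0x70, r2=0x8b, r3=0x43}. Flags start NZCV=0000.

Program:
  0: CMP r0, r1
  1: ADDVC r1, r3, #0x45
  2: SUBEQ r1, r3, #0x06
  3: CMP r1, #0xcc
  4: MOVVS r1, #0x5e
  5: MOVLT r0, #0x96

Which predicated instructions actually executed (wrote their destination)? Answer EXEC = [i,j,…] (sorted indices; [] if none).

0: ✓ CMP  NZCV=1000
1: ✓ ADDVC  r1←0x88
2: · SUBEQ
3: ✓ CMP  NZCV=1000
4: · MOVVS
5: ✓ MOVLT  r0←0x96

EXEC = [1,5]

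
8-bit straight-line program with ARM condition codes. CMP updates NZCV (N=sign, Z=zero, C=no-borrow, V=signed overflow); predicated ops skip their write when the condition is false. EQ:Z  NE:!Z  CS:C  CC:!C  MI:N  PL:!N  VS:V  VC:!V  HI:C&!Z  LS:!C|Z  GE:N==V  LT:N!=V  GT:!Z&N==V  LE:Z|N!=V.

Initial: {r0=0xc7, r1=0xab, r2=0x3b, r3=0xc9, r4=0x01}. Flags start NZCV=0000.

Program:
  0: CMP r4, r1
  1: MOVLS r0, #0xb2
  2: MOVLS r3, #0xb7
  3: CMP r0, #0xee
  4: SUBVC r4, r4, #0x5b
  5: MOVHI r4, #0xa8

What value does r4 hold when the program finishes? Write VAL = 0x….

0: ✓ CMP  NZCV=0000
1: ✓ MOVLS  r0←0xb2
2: ✓ MOVLS  r3←0xb7
3: ✓ CMP  NZCV=1000
4: ✓ SUBVC  r4←0xa6
5: · MOVHI

VAL = 0xa6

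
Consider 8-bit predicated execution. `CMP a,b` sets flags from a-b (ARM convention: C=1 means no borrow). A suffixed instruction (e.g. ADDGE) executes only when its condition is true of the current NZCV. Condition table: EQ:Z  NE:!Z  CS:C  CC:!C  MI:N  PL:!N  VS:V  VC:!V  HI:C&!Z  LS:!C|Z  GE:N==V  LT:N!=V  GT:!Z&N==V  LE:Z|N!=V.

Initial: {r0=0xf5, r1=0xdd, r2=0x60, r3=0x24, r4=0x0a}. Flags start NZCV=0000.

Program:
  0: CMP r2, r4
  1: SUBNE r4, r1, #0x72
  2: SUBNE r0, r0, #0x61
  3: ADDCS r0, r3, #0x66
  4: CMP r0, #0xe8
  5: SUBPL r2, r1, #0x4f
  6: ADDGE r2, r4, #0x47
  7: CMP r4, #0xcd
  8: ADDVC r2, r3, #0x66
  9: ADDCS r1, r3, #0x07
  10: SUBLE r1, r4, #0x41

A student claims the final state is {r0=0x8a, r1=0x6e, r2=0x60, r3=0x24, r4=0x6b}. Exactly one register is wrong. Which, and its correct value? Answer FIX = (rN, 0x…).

FIX = (r1, 0xdd)

0: ✓ CMP  NZCV=0010
1: ✓ SUBNE  r4←0x6b
2: ✓ SUBNE  r0←0x94
3: ✓ ADDCS  r0←0x8a
4: ✓ CMP  NZCV=1000
5: · SUBPL
6: · ADDGE
7: ✓ CMP  NZCV=1001
8: · ADDVC
9: · ADDCS
10: · SUBLE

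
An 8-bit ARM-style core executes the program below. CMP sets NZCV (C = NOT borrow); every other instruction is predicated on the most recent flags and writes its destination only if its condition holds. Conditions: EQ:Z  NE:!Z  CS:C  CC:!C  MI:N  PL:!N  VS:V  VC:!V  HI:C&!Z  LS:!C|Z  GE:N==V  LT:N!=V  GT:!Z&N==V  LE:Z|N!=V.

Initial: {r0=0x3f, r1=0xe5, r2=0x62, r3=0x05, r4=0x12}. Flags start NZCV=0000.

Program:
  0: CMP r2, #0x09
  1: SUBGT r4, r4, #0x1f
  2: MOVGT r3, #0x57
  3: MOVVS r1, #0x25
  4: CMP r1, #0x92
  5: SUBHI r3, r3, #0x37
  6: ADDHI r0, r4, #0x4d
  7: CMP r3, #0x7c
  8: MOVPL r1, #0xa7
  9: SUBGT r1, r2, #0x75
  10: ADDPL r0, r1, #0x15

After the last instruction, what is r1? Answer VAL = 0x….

0: ✓ CMP  NZCV=0010
1: ✓ SUBGT  r4←0xf3
2: ✓ MOVGT  r3←0x57
3: · MOVVS
4: ✓ CMP  NZCV=0010
5: ✓ SUBHI  r3←0x20
6: ✓ ADDHI  r0←0x40
7: ✓ CMP  NZCV=1000
8: · MOVPL
9: · SUBGT
10: · ADDPL

VAL = 0xe5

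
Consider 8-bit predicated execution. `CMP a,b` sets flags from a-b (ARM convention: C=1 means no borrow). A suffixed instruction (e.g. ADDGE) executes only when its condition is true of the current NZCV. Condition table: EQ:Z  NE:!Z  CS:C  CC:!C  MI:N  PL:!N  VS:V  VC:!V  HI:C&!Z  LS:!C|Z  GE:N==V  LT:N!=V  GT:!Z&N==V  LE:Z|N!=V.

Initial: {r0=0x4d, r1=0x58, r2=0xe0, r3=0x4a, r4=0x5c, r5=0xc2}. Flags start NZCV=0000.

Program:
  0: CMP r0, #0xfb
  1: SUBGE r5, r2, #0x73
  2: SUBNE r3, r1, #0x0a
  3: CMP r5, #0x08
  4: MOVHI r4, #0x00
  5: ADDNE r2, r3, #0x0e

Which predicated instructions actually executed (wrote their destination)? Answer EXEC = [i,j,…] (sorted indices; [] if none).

0: ✓ CMP  NZCV=0000
1: ✓ SUBGE  r5←0x6d
2: ✓ SUBNE  r3←0x4e
3: ✓ CMP  NZCV=0010
4: ✓ MOVHI  r4←0x00
5: ✓ ADDNE  r2←0x5c

EXEC = [1,2,4,5]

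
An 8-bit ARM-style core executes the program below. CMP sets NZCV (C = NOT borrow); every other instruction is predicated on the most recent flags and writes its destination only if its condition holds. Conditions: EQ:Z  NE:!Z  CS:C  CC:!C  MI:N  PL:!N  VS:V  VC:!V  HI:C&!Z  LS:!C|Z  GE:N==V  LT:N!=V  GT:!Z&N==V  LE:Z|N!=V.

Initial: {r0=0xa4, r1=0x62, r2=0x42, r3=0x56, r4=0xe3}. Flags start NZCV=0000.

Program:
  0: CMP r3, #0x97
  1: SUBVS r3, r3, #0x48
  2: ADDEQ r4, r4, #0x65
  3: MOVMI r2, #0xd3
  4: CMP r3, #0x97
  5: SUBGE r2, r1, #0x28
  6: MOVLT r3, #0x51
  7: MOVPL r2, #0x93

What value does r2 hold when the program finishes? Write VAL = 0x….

VAL = 0x93

0: ✓ CMP  NZCV=1001
1: ✓ SUBVS  r3←0x0e
2: · ADDEQ
3: ✓ MOVMI  r2←0xd3
4: ✓ CMP  NZCV=0000
5: ✓ SUBGE  r2←0x3a
6: · MOVLT
7: ✓ MOVPL  r2←0x93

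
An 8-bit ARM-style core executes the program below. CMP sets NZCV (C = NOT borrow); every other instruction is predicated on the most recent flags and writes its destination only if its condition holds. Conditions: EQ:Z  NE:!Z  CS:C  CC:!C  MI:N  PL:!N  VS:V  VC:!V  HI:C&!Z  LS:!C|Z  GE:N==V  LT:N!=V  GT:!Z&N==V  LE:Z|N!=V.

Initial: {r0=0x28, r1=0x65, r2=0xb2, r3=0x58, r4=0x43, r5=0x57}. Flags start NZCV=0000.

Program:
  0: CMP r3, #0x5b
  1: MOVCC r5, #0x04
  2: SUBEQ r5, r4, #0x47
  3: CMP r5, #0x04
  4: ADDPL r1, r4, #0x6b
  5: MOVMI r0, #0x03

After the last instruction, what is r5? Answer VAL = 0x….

0: ✓ CMP  NZCV=1000
1: ✓ MOVCC  r5←0x04
2: · SUBEQ
3: ✓ CMP  NZCV=0110
4: ✓ ADDPL  r1←0xae
5: · MOVMI

VAL = 0x04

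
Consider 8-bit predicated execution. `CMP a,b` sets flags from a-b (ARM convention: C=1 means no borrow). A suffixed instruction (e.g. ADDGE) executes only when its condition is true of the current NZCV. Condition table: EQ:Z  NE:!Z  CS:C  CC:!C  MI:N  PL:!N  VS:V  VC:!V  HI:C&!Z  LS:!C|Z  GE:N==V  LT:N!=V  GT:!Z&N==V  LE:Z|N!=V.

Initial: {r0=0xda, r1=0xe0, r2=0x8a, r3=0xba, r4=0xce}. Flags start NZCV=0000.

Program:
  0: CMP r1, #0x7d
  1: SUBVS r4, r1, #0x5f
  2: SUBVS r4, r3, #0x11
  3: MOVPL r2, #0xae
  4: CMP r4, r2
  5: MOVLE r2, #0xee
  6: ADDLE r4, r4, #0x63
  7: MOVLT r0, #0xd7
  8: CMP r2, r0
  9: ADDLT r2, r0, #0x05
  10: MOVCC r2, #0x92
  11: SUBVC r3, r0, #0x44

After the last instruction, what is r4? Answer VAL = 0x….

VAL = 0x0c

0: ✓ CMP  NZCV=0011
1: ✓ SUBVS  r4←0x81
2: ✓ SUBVS  r4←0xa9
3: ✓ MOVPL  r2←0xae
4: ✓ CMP  NZCV=1000
5: ✓ MOVLE  r2←0xee
6: ✓ ADDLE  r4←0x0c
7: ✓ MOVLT  r0←0xd7
8: ✓ CMP  NZCV=0010
9: · ADDLT
10: · MOVCC
11: ✓ SUBVC  r3←0x93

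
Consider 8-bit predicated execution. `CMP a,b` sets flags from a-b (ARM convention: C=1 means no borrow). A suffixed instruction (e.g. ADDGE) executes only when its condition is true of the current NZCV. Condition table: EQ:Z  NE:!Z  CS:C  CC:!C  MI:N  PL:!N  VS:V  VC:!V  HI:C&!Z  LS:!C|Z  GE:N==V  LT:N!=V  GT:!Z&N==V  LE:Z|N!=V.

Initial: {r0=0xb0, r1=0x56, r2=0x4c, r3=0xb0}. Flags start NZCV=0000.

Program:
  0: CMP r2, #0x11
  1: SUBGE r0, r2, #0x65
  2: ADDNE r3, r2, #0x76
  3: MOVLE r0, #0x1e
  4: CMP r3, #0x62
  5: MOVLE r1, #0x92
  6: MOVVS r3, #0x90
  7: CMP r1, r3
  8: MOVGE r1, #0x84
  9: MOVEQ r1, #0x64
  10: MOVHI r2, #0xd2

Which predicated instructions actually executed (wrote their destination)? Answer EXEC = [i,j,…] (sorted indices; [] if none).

[0] flags=0010 → (cmp)
[1] flags=0010 GE?T → r0=0xe7
[2] flags=0010 NE?T → r3=0xc2
[3] flags=0010 LE?F → skip
[4] flags=0011 → (cmp)
[5] flags=0011 LE?T → r1=0x92
[6] flags=0011 VS?T → r3=0x90
[7] flags=0010 → (cmp)
[8] flags=0010 GE?T → r1=0x84
[9] flags=0010 EQ?F → skip
[10] flags=0010 HI?T → r2=0xd2

EXEC = [1,2,5,6,8,10]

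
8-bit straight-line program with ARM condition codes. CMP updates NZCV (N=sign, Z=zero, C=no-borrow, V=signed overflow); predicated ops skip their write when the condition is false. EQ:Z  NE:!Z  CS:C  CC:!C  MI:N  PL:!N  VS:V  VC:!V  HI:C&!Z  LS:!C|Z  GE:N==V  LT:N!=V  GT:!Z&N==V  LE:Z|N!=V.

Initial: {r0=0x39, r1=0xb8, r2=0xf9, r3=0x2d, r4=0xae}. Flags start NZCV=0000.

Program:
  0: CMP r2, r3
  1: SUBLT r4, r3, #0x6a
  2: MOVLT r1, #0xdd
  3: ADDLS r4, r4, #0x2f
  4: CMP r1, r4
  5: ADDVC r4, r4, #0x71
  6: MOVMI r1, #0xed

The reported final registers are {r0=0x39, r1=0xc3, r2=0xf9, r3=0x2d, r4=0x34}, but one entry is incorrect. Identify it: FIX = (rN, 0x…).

FIX = (r1, 0xdd)

0: ✓ CMP  NZCV=1010
1: ✓ SUBLT  r4←0xc3
2: ✓ MOVLT  r1←0xdd
3: · ADDLS
4: ✓ CMP  NZCV=0010
5: ✓ ADDVC  r4←0x34
6: · MOVMI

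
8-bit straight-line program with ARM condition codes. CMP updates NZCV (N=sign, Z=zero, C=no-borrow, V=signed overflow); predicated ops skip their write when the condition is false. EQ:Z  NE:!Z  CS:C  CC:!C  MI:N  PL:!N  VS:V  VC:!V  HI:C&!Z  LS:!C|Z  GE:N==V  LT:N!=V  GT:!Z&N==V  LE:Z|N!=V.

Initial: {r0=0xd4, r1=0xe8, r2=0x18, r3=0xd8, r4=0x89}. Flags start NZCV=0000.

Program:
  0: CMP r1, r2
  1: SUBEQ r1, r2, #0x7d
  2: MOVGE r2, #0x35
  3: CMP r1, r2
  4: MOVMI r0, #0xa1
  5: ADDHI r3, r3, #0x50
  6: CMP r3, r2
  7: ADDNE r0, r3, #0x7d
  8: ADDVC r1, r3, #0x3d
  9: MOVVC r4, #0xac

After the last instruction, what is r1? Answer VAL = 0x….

0: ✓ CMP  NZCV=1010
1: · SUBEQ
2: · MOVGE
3: ✓ CMP  NZCV=1010
4: ✓ MOVMI  r0←0xa1
5: ✓ ADDHI  r3←0x28
6: ✓ CMP  NZCV=0010
7: ✓ ADDNE  r0←0xa5
8: ✓ ADDVC  r1←0x65
9: ✓ MOVVC  r4←0xac

VAL = 0x65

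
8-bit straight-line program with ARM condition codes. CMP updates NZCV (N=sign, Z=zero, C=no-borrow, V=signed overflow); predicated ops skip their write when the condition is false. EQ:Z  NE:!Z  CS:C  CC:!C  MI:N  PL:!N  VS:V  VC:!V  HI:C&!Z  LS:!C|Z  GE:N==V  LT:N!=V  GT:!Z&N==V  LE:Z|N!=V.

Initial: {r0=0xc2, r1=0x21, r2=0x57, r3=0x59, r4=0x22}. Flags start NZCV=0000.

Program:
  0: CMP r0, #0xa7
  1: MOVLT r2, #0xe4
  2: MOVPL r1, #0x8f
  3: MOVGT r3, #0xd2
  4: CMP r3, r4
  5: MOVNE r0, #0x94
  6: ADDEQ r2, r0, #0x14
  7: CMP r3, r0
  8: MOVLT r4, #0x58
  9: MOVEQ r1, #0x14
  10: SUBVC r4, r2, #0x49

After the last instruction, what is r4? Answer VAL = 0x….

0: ✓ CMP  NZCV=0010
1: · MOVLT
2: ✓ MOVPL  r1←0x8f
3: ✓ MOVGT  r3←0xd2
4: ✓ CMP  NZCV=1010
5: ✓ MOVNE  r0←0x94
6: · ADDEQ
7: ✓ CMP  NZCV=0010
8: · MOVLT
9: · MOVEQ
10: ✓ SUBVC  r4←0x0e

VAL = 0x0e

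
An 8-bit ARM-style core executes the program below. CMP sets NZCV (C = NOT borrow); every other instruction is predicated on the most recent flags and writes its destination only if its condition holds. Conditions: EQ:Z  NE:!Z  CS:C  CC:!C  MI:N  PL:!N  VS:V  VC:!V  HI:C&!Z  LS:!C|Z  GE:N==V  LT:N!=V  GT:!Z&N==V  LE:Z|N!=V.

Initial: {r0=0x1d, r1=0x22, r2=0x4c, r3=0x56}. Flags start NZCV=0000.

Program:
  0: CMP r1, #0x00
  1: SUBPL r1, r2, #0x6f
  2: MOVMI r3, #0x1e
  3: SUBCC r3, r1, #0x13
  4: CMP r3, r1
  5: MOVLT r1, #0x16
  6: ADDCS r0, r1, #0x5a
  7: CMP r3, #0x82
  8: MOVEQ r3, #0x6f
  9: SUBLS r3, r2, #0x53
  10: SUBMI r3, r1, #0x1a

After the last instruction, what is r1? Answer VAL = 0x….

[0] flags=0010 → (cmp)
[1] flags=0010 PL?T → r1=0xdd
[2] flags=0010 MI?F → skip
[3] flags=0010 CC?F → skip
[4] flags=0000 → (cmp)
[5] flags=0000 LT?F → skip
[6] flags=0000 CS?F → skip
[7] flags=1001 → (cmp)
[8] flags=1001 EQ?F → skip
[9] flags=1001 LS?T → r3=0xf9
[10] flags=1001 MI?T → r3=0xc3

VAL = 0xdd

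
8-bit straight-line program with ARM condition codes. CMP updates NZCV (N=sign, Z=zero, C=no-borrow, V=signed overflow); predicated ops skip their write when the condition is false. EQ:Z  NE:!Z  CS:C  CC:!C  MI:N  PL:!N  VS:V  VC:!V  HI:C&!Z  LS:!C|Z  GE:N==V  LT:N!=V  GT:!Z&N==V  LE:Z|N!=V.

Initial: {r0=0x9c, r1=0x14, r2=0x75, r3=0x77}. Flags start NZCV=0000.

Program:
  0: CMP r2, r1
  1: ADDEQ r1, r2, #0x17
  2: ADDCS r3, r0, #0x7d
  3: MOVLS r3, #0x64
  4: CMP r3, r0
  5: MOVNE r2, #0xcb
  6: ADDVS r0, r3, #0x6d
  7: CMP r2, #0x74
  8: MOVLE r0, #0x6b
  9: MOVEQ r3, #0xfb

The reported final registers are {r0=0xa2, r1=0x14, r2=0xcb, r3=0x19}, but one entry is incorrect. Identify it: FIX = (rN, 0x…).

[0] flags=0010 → (cmp)
[1] flags=0010 EQ?F → skip
[2] flags=0010 CS?T → r3=0x19
[3] flags=0010 LS?F → skip
[4] flags=0000 → (cmp)
[5] flags=0000 NE?T → r2=0xcb
[6] flags=0000 VS?F → skip
[7] flags=0011 → (cmp)
[8] flags=0011 LE?T → r0=0x6b
[9] flags=0011 EQ?F → skip

FIX = (r0, 0x6b)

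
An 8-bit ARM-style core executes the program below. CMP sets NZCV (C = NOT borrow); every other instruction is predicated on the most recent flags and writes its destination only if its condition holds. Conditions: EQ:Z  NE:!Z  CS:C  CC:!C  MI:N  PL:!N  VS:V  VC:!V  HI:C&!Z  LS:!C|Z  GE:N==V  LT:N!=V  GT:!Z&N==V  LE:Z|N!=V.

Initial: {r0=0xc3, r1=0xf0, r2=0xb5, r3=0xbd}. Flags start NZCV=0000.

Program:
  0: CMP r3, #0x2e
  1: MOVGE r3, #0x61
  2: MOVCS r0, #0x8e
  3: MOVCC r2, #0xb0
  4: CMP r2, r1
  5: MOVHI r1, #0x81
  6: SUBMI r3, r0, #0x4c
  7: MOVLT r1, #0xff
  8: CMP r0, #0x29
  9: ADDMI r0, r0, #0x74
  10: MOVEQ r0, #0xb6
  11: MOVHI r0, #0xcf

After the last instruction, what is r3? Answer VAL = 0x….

VAL = 0x42

0: ✓ CMP  NZCV=1010
1: · MOVGE
2: ✓ MOVCS  r0←0x8e
3: · MOVCC
4: ✓ CMP  NZCV=1000
5: · MOVHI
6: ✓ SUBMI  r3←0x42
7: ✓ MOVLT  r1←0xff
8: ✓ CMP  NZCV=0011
9: · ADDMI
10: · MOVEQ
11: ✓ MOVHI  r0←0xcf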